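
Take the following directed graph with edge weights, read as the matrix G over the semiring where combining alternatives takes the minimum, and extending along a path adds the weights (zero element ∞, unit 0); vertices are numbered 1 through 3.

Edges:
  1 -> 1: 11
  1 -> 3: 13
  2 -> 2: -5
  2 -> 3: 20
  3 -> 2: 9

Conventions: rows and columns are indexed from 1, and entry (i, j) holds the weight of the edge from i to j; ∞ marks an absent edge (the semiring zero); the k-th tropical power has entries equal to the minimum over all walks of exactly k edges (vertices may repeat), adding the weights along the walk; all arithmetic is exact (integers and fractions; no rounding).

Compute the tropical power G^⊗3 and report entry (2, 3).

G^⊗2:
  [22, 22, 24]
  [∞, -10, 15]
  [∞, 4, 29]
G^⊗3:
  [33, 17, 35]
  [∞, -15, 10]
  [∞, -1, 24]
Key observation: the optimum is the walk 2->2->2->3, with weight (-5) + (-5) + 20 = 10.
Optimal value attained by: walk 2->2->2->3.
Answer: (G^⊗3)[2][3] = 10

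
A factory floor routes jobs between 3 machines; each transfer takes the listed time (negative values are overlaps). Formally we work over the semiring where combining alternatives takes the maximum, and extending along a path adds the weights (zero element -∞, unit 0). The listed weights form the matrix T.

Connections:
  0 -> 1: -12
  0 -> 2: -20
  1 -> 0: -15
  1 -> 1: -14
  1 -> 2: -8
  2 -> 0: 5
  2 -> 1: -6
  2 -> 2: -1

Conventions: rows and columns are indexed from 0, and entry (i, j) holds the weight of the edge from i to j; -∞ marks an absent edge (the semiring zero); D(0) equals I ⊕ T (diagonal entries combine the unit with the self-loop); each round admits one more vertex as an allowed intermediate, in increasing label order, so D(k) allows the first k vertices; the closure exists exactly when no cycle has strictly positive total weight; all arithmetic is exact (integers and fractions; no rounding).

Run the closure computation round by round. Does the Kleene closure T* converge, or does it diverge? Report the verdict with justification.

D(0):
  [0, -12, -20]
  [-15, 0, -8]
  [5, -6, 0]
D(1):
  [0, -12, -20]
  [-15, 0, -8]
  [5, -6, 0]
D(2):
  [0, -12, -20]
  [-15, 0, -8]
  [5, -6, 0]
D(3):
  [0, -12, -20]
  [-3, 0, -8]
  [5, -6, 0]
Key observation: every diagonal entry stays at the unit through all rounds, so no improving cycle exists.
Answer: CONVERGES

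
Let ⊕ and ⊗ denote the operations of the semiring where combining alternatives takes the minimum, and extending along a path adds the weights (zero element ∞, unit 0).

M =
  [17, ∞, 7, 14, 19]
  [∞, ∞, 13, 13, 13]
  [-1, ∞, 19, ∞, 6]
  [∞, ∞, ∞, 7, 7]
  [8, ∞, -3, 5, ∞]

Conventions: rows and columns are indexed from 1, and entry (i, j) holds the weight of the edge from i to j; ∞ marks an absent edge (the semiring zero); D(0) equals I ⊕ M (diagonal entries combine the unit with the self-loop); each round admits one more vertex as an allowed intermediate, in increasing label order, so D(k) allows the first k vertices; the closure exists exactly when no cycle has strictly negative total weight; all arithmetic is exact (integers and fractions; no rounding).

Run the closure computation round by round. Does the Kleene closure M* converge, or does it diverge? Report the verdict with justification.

D(0):
  [0, ∞, 7, 14, 19]
  [∞, 0, 13, 13, 13]
  [-1, ∞, 0, ∞, 6]
  [∞, ∞, ∞, 0, 7]
  [8, ∞, -3, 5, 0]
D(1):
  [0, ∞, 7, 14, 19]
  [∞, 0, 13, 13, 13]
  [-1, ∞, 0, 13, 6]
  [∞, ∞, ∞, 0, 7]
  [8, ∞, -3, 5, 0]
D(2):
  [0, ∞, 7, 14, 19]
  [∞, 0, 13, 13, 13]
  [-1, ∞, 0, 13, 6]
  [∞, ∞, ∞, 0, 7]
  [8, ∞, -3, 5, 0]
D(3):
  [0, ∞, 7, 14, 13]
  [12, 0, 13, 13, 13]
  [-1, ∞, 0, 13, 6]
  [∞, ∞, ∞, 0, 7]
  [-4, ∞, -3, 5, 0]
D(4):
  [0, ∞, 7, 14, 13]
  [12, 0, 13, 13, 13]
  [-1, ∞, 0, 13, 6]
  [∞, ∞, ∞, 0, 7]
  [-4, ∞, -3, 5, 0]
D(5):
  [0, ∞, 7, 14, 13]
  [9, 0, 10, 13, 13]
  [-1, ∞, 0, 11, 6]
  [3, ∞, 4, 0, 7]
  [-4, ∞, -3, 5, 0]
Key observation: every diagonal entry stays at the unit through all rounds, so no improving cycle exists.
Answer: CONVERGES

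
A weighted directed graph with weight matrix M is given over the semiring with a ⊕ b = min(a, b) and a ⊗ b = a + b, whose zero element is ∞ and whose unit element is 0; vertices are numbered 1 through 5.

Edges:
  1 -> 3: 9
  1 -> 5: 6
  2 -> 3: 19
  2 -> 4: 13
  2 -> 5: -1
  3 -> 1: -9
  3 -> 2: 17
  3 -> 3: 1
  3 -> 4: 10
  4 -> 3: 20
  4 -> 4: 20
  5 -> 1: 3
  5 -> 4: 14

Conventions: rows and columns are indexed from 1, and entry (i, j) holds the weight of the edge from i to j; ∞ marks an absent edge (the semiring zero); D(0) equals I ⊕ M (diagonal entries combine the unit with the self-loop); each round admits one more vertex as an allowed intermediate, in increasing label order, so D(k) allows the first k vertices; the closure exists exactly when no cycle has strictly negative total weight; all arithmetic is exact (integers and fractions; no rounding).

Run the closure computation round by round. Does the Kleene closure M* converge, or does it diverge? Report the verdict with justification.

D(0):
  [0, ∞, 9, ∞, 6]
  [∞, 0, 19, 13, -1]
  [-9, 17, 0, 10, ∞]
  [∞, ∞, 20, 0, ∞]
  [3, ∞, ∞, 14, 0]
D(1):
  [0, ∞, 9, ∞, 6]
  [∞, 0, 19, 13, -1]
  [-9, 17, 0, 10, -3]
  [∞, ∞, 20, 0, ∞]
  [3, ∞, 12, 14, 0]
D(2):
  [0, ∞, 9, ∞, 6]
  [∞, 0, 19, 13, -1]
  [-9, 17, 0, 10, -3]
  [∞, ∞, 20, 0, ∞]
  [3, ∞, 12, 14, 0]
D(3):
  [0, 26, 9, 19, 6]
  [10, 0, 19, 13, -1]
  [-9, 17, 0, 10, -3]
  [11, 37, 20, 0, 17]
  [3, 29, 12, 14, 0]
D(4):
  [0, 26, 9, 19, 6]
  [10, 0, 19, 13, -1]
  [-9, 17, 0, 10, -3]
  [11, 37, 20, 0, 17]
  [3, 29, 12, 14, 0]
D(5):
  [0, 26, 9, 19, 6]
  [2, 0, 11, 13, -1]
  [-9, 17, 0, 10, -3]
  [11, 37, 20, 0, 17]
  [3, 29, 12, 14, 0]
Key observation: every diagonal entry stays at the unit through all rounds, so no improving cycle exists.
Answer: CONVERGES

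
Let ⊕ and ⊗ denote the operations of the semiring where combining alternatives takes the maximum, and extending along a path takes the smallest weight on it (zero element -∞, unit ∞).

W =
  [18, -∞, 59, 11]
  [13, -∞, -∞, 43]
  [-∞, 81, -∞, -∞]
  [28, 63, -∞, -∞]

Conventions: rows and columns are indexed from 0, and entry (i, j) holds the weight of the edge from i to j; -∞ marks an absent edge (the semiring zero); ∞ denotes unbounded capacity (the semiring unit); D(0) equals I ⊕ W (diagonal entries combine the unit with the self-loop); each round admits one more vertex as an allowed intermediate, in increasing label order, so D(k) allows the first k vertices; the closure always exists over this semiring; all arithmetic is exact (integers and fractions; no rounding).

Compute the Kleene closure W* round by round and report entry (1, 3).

D(0):
  [∞, -∞, 59, 11]
  [13, ∞, -∞, 43]
  [-∞, 81, ∞, -∞]
  [28, 63, -∞, ∞]
D(1):
  [∞, -∞, 59, 11]
  [13, ∞, 13, 43]
  [-∞, 81, ∞, -∞]
  [28, 63, 28, ∞]
D(2):
  [∞, -∞, 59, 11]
  [13, ∞, 13, 43]
  [13, 81, ∞, 43]
  [28, 63, 28, ∞]
D(3):
  [∞, 59, 59, 43]
  [13, ∞, 13, 43]
  [13, 81, ∞, 43]
  [28, 63, 28, ∞]
D(4):
  [∞, 59, 59, 43]
  [28, ∞, 28, 43]
  [28, 81, ∞, 43]
  [28, 63, 28, ∞]
Answer: W*[1][3] = 43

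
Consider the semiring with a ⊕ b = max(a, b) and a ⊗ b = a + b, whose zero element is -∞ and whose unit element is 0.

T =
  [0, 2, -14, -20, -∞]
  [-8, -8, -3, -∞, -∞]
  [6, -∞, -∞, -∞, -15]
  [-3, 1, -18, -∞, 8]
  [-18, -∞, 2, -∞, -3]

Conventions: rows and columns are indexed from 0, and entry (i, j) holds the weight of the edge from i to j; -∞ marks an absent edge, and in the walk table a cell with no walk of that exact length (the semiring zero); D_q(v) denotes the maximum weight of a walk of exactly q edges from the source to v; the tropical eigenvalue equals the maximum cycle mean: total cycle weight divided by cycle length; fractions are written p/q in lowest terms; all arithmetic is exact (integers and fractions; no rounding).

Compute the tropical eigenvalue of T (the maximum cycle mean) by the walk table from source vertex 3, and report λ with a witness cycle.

q=0: [-∞, -∞, -∞, 0, -∞]
q=1: [-3, 1, -18, -∞, 8]
q=2: [-3, -1, 10, -23, 5]
q=3: [16, -1, 7, -23, 2]
q=4: [16, 18, 4, -4, -1]
q=5: [16, 18, 15, -4, 4]
Optimal cycle mean attained by: cycle 0->1->2->0, total 2 + (-3) + 6, length 3.
Answer: λ = 5/3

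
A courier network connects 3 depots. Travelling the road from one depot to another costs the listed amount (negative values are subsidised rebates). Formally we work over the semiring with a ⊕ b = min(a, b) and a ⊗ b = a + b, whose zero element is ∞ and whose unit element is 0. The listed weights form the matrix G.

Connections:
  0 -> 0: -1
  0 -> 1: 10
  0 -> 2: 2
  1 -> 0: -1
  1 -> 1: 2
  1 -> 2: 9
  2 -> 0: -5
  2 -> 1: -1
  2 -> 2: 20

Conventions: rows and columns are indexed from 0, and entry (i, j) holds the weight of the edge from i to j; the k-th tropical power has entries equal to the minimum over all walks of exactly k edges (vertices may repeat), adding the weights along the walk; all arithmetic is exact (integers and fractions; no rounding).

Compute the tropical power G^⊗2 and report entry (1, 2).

G^⊗2:
  [-3, 1, 1]
  [-2, 4, 1]
  [-6, 1, -3]
Key observation: the optimum is the walk 1->0->2, with weight (-1) + 2 = 1.
Optimal value attained by: walk 1->0->2.
Answer: (G^⊗2)[1][2] = 1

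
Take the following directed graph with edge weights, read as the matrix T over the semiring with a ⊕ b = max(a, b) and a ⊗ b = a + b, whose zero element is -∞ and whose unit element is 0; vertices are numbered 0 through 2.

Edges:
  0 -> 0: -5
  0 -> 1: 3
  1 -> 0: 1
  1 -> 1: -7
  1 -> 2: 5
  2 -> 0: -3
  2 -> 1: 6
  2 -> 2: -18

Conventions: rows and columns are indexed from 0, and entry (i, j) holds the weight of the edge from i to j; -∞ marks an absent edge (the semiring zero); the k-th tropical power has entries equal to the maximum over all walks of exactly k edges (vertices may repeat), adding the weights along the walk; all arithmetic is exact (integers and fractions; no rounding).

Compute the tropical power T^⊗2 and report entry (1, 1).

T^⊗2:
  [4, -2, 8]
  [2, 11, -2]
  [7, 0, 11]
Key observation: the optimum is the walk 1->2->1, with weight 5 + 6 = 11.
Optimal value attained by: walk 1->2->1.
Answer: (T^⊗2)[1][1] = 11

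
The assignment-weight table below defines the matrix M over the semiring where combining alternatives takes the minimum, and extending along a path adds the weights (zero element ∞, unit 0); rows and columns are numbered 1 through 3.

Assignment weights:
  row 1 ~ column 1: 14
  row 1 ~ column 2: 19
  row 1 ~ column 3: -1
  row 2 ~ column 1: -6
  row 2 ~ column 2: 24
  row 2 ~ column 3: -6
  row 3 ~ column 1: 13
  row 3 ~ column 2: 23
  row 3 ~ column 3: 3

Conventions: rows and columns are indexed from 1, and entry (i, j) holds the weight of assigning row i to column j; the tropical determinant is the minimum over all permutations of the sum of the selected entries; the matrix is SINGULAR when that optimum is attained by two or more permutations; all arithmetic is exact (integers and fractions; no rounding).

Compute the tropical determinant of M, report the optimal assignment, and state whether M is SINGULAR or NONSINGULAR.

σ = (1, 2, 3): 14 + 24 + 3 = 41
σ = (1, 3, 2): 14 + (-6) + 23 = 31
σ = (2, 1, 3): 19 + (-6) + 3 = 16
σ = (2, 3, 1): 19 + (-6) + 13 = 26
σ = (3, 1, 2): (-1) + (-6) + 23 = 16
σ = (3, 2, 1): (-1) + 24 + 13 = 36
Optimal value attained by: σ = (2, 1, 3).
Answer: det⊕(M) = 16; verdict: SINGULAR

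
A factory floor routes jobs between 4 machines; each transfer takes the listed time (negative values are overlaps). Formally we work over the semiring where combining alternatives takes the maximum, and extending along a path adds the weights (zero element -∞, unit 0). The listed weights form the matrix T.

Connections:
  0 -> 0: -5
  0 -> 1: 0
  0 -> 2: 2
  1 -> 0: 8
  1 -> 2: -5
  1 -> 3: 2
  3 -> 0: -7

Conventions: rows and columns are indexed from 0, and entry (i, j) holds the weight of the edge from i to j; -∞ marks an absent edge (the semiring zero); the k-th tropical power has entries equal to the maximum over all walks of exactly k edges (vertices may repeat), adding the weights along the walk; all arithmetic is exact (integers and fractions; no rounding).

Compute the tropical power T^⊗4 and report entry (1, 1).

T^⊗2:
  [8, -5, -3, 2]
  [3, 8, 10, -∞]
  [-∞, -∞, -∞, -∞]
  [-12, -7, -5, -∞]
T^⊗3:
  [3, 8, 10, -3]
  [16, 3, 5, 10]
  [-∞, -∞, -∞, -∞]
  [1, -12, -10, -5]
T^⊗4:
  [16, 3, 5, 10]
  [11, 16, 18, 5]
  [-∞, -∞, -∞, -∞]
  [-4, 1, 3, -10]
Key observation: the optimum is the walk 1->0->1->0->1, with weight 8 + 0 + 8 + 0 = 16.
Optimal value attained by: walk 1->0->1->0->1.
Answer: (T^⊗4)[1][1] = 16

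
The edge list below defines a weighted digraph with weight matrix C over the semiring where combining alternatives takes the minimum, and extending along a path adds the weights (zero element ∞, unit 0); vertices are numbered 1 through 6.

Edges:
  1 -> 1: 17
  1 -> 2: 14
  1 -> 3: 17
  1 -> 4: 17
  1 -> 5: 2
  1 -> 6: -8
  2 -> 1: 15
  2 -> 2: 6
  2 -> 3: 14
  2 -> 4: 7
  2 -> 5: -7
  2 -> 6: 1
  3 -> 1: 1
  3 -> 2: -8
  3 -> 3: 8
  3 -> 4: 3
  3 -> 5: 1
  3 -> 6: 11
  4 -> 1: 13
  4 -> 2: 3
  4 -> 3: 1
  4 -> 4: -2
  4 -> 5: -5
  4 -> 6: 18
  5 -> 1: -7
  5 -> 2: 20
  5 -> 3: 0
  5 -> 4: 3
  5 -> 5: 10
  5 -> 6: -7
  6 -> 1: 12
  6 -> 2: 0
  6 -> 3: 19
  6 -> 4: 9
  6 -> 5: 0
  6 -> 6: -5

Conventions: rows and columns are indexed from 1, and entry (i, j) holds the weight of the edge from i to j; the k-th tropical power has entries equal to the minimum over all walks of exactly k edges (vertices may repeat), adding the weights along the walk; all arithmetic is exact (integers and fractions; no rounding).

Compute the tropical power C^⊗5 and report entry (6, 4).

C^⊗2:
  [-5, -8, 2, 1, -8, -13]
  [-14, 1, -7, -4, -1, -14]
  [-6, -2, 1, -1, -15, -7]
  [-12, -7, -5, -4, -7, -12]
  [1, -8, 4, 1, -7, -15]
  [-7, -5, 0, 3, -7, -10]
C^⊗3:
  [-15, -13, -8, -5, -15, -18]
  [-8, -15, -3, -6, -14, -22]
  [-22, -7, -15, -12, -9, -22]
  [-14, -13, -7, -6, -14, -20]
  [-14, -15, -7, -6, -15, -20]
  [-14, -10, -7, -4, -12, -15]
C^⊗4:
  [-22, -18, -15, -12, -20, -23]
  [-21, -22, -14, -13, -22, -27]
  [-16, -23, -11, -14, -22, -30]
  [-21, -20, -14, -11, -20, -25]
  [-22, -20, -15, -12, -22, -25]
  [-19, -15, -12, -9, -17, -22]
C^⊗5:
  [-27, -23, -20, -17, -25, -30]
  [-29, -27, -22, -19, -29, -32]
  [-29, -30, -22, -21, -30, -35]
  [-27, -25, -20, -17, -27, -30]
  [-29, -25, -22, -19, -27, -30]
  [-24, -22, -17, -14, -22, -27]
Key observation: the optimum is the walk 6->6->6->2->5->4, with weight (-5) + (-5) + 0 + (-7) + 3 = -14.
Optimal value attained by: walk 6->6->6->2->5->4.
Answer: (C^⊗5)[6][4] = -14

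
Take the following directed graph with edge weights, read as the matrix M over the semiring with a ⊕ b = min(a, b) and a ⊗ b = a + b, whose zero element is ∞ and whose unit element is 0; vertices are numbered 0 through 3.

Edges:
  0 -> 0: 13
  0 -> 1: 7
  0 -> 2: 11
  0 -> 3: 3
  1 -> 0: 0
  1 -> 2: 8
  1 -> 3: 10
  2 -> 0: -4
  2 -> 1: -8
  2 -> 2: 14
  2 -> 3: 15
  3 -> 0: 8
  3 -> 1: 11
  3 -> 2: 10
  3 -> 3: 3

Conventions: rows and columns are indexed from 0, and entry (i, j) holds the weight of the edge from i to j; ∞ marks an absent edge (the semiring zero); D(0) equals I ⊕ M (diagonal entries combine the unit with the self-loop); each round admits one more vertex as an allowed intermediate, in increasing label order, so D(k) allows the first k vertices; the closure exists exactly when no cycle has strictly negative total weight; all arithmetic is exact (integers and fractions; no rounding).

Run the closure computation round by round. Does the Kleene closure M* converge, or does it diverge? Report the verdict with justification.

D(0):
  [0, 7, 11, 3]
  [0, 0, 8, 10]
  [-4, -8, 0, 15]
  [8, 11, 10, 0]
D(1):
  [0, 7, 11, 3]
  [0, 0, 8, 3]
  [-4, -8, 0, -1]
  [8, 11, 10, 0]
D(2):
  [0, 7, 11, 3]
  [0, 0, 8, 3]
  [-8, -8, 0, -5]
  [8, 11, 10, 0]
D(3):
  [0, 3, 11, 3]
  [0, 0, 8, 3]
  [-8, -8, 0, -5]
  [2, 2, 10, 0]
D(4):
  [0, 3, 11, 3]
  [0, 0, 8, 3]
  [-8, -8, 0, -5]
  [2, 2, 10, 0]
Key observation: every diagonal entry stays at the unit through all rounds, so no improving cycle exists.
Answer: CONVERGES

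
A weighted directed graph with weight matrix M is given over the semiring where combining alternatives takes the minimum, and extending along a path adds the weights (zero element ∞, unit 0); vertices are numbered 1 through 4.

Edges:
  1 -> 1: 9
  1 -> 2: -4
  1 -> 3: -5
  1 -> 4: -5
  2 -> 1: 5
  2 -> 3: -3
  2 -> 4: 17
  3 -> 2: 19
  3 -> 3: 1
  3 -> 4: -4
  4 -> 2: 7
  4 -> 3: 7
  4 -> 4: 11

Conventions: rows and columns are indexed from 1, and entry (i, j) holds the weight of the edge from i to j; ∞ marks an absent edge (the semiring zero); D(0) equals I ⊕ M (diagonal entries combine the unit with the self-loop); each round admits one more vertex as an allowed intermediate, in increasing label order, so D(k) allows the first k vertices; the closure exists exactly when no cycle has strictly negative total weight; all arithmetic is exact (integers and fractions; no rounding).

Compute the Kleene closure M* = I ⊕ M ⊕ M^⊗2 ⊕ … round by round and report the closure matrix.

D(0):
  [0, -4, -5, -5]
  [5, 0, -3, 17]
  [∞, 19, 0, -4]
  [∞, 7, 7, 0]
D(1):
  [0, -4, -5, -5]
  [5, 0, -3, 0]
  [∞, 19, 0, -4]
  [∞, 7, 7, 0]
D(2):
  [0, -4, -7, -5]
  [5, 0, -3, 0]
  [24, 19, 0, -4]
  [12, 7, 4, 0]
D(3):
  [0, -4, -7, -11]
  [5, 0, -3, -7]
  [24, 19, 0, -4]
  [12, 7, 4, 0]
D(4):
  [0, -4, -7, -11]
  [5, 0, -3, -7]
  [8, 3, 0, -4]
  [12, 7, 4, 0]
Answer: M* = [[0, -4, -7, -11], [5, 0, -3, -7], [8, 3, 0, -4], [12, 7, 4, 0]]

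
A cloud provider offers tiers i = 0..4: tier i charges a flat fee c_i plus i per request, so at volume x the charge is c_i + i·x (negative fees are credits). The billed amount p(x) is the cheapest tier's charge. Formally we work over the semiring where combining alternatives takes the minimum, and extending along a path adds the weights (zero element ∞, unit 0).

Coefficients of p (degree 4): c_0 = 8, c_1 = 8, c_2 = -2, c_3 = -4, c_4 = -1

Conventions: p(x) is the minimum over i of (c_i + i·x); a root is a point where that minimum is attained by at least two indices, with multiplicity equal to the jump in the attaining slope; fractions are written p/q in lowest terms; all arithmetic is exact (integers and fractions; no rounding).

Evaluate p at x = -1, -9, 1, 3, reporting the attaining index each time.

p(-1) = min(8+0·(-1)=8, 8+1·(-1)=7, -2+2·(-1)=-4, -4+3·(-1)=-7, -1+4·(-1)=-5) = -7 (attained by i=3)
p(-9) = min(8+0·(-9)=8, 8+1·(-9)=-1, -2+2·(-9)=-20, -4+3·(-9)=-31, -1+4·(-9)=-37) = -37 (attained by i=4)
p(1) = min(8+0·1=8, 8+1·1=9, -2+2·1=0, -4+3·1=-1, -1+4·1=3) = -1 (attained by i=3)
p(3) = min(8+0·3=8, 8+1·3=11, -2+2·3=4, -4+3·3=5, -1+4·3=11) = 4 (attained by i=2)
Answer: p(-1) = -7; p(-9) = -37; p(1) = -1; p(3) = 4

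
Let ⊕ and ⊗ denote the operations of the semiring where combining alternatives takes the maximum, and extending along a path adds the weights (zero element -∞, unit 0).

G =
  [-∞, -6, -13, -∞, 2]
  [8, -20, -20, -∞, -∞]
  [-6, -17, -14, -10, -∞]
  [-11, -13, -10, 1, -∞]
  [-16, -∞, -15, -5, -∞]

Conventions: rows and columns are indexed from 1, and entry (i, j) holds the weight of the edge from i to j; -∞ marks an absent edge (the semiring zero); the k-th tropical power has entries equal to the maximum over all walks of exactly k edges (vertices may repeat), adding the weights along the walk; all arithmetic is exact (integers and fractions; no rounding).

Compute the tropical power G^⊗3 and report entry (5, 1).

G^⊗2:
  [2, -26, -13, -3, -∞]
  [-12, 2, -5, -30, 10]
  [-9, -12, -19, -9, -4]
  [-5, -12, -9, 2, -9]
  [-16, -18, -15, -4, -14]
G^⊗3:
  [-14, -4, -11, -2, 4]
  [10, -18, -5, 5, -10]
  [-4, -15, -19, -8, -7]
  [-4, -11, -8, 3, -3]
  [-10, -17, -14, -3, -14]
Key observation: the optimum is the walk 5->4->2->1, with weight (-5) + (-13) + 8 = -10.
Optimal value attained by: walk 5->4->2->1.
Answer: (G^⊗3)[5][1] = -10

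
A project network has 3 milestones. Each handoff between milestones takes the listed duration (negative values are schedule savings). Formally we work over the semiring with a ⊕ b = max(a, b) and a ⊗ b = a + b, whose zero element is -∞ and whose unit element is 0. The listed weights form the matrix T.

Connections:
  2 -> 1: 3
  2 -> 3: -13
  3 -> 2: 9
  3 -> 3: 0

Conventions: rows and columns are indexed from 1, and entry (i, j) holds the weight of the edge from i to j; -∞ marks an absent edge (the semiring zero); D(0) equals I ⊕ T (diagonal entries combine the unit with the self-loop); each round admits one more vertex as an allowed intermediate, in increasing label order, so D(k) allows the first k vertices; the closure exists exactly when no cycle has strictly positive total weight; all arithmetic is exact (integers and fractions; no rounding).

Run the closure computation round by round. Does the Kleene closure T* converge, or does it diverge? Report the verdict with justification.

D(0):
  [0, -∞, -∞]
  [3, 0, -13]
  [-∞, 9, 0]
D(1):
  [0, -∞, -∞]
  [3, 0, -13]
  [-∞, 9, 0]
D(2):
  [0, -∞, -∞]
  [3, 0, -13]
  [12, 9, 0]
D(3):
  [0, -∞, -∞]
  [3, 0, -13]
  [12, 9, 0]
Key observation: every diagonal entry stays at the unit through all rounds, so no improving cycle exists.
Answer: CONVERGES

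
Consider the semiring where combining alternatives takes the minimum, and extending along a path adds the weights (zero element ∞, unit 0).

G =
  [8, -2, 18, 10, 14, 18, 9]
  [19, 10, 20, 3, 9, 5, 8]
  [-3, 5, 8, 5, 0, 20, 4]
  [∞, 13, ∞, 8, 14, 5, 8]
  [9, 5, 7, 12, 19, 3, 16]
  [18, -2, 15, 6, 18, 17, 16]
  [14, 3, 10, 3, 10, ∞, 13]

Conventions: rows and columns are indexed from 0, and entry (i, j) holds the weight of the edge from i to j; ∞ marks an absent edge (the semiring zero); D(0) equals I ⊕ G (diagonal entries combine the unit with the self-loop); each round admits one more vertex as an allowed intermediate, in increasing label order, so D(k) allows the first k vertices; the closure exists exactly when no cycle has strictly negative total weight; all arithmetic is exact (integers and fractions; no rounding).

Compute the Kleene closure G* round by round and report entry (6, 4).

D(0):
  [0, -2, 18, 10, 14, 18, 9]
  [19, 0, 20, 3, 9, 5, 8]
  [-3, 5, 0, 5, 0, 20, 4]
  [∞, 13, ∞, 0, 14, 5, 8]
  [9, 5, 7, 12, 0, 3, 16]
  [18, -2, 15, 6, 18, 0, 16]
  [14, 3, 10, 3, 10, ∞, 0]
D(1):
  [0, -2, 18, 10, 14, 18, 9]
  [19, 0, 20, 3, 9, 5, 8]
  [-3, -5, 0, 5, 0, 15, 4]
  [∞, 13, ∞, 0, 14, 5, 8]
  [9, 5, 7, 12, 0, 3, 16]
  [18, -2, 15, 6, 18, 0, 16]
  [14, 3, 10, 3, 10, 32, 0]
D(2):
  [0, -2, 18, 1, 7, 3, 6]
  [19, 0, 20, 3, 9, 5, 8]
  [-3, -5, 0, -2, 0, 0, 3]
  [32, 13, 33, 0, 14, 5, 8]
  [9, 5, 7, 8, 0, 3, 13]
  [17, -2, 15, 1, 7, 0, 6]
  [14, 3, 10, 3, 10, 8, 0]
D(3):
  [0, -2, 18, 1, 7, 3, 6]
  [17, 0, 20, 3, 9, 5, 8]
  [-3, -5, 0, -2, 0, 0, 3]
  [30, 13, 33, 0, 14, 5, 8]
  [4, 2, 7, 5, 0, 3, 10]
  [12, -2, 15, 1, 7, 0, 6]
  [7, 3, 10, 3, 10, 8, 0]
D(4):
  [0, -2, 18, 1, 7, 3, 6]
  [17, 0, 20, 3, 9, 5, 8]
  [-3, -5, 0, -2, 0, 0, 3]
  [30, 13, 33, 0, 14, 5, 8]
  [4, 2, 7, 5, 0, 3, 10]
  [12, -2, 15, 1, 7, 0, 6]
  [7, 3, 10, 3, 10, 8, 0]
D(5):
  [0, -2, 14, 1, 7, 3, 6]
  [13, 0, 16, 3, 9, 5, 8]
  [-3, -5, 0, -2, 0, 0, 3]
  [18, 13, 21, 0, 14, 5, 8]
  [4, 2, 7, 5, 0, 3, 10]
  [11, -2, 14, 1, 7, 0, 6]
  [7, 3, 10, 3, 10, 8, 0]
D(6):
  [0, -2, 14, 1, 7, 3, 6]
  [13, 0, 16, 3, 9, 5, 8]
  [-3, -5, 0, -2, 0, 0, 3]
  [16, 3, 19, 0, 12, 5, 8]
  [4, 1, 7, 4, 0, 3, 9]
  [11, -2, 14, 1, 7, 0, 6]
  [7, 3, 10, 3, 10, 8, 0]
D(7):
  [0, -2, 14, 1, 7, 3, 6]
  [13, 0, 16, 3, 9, 5, 8]
  [-3, -5, 0, -2, 0, 0, 3]
  [15, 3, 18, 0, 12, 5, 8]
  [4, 1, 7, 4, 0, 3, 9]
  [11, -2, 14, 1, 7, 0, 6]
  [7, 3, 10, 3, 10, 8, 0]
Answer: G*[6][4] = 10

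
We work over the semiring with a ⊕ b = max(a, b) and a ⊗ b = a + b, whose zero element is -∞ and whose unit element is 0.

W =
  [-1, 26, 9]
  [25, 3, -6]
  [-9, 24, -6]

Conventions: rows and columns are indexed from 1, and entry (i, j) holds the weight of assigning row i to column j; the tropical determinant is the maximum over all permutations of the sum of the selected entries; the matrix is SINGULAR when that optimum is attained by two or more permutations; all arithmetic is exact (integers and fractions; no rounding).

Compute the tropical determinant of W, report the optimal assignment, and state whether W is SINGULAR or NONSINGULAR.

σ = (1, 2, 3): (-1) + 3 + (-6) = -4
σ = (1, 3, 2): (-1) + (-6) + 24 = 17
σ = (2, 1, 3): 26 + 25 + (-6) = 45
σ = (2, 3, 1): 26 + (-6) + (-9) = 11
σ = (3, 1, 2): 9 + 25 + 24 = 58
σ = (3, 2, 1): 9 + 3 + (-9) = 3
Optimal value attained by: σ = (3, 1, 2).
Answer: det⊕(W) = 58; verdict: NONSINGULAR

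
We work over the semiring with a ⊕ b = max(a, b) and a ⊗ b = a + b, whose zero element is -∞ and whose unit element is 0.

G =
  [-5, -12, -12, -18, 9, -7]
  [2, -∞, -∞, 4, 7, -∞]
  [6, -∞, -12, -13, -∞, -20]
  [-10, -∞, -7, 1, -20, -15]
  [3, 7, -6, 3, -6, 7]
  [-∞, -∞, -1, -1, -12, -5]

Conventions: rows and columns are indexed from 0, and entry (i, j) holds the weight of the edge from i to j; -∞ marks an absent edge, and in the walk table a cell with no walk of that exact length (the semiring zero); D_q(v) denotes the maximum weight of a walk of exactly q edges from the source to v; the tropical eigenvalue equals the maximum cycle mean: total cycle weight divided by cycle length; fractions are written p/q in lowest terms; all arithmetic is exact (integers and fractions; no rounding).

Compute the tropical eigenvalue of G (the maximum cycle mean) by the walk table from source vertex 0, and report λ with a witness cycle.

q=0: [0, -∞, -∞, -∞, -∞, -∞]
q=1: [-5, -12, -12, -18, 9, -7]
q=2: [12, 16, 3, 12, 4, 16]
q=3: [18, 11, 15, 20, 23, 11]
q=4: [26, 30, 17, 26, 27, 30]
q=5: [32, 34, 29, 34, 37, 34]
q=6: [40, 44, 33, 40, 41, 44]
Optimal cycle mean attained by: cycle 1->4->1, total 7 + 7, length 2.
Answer: λ = 7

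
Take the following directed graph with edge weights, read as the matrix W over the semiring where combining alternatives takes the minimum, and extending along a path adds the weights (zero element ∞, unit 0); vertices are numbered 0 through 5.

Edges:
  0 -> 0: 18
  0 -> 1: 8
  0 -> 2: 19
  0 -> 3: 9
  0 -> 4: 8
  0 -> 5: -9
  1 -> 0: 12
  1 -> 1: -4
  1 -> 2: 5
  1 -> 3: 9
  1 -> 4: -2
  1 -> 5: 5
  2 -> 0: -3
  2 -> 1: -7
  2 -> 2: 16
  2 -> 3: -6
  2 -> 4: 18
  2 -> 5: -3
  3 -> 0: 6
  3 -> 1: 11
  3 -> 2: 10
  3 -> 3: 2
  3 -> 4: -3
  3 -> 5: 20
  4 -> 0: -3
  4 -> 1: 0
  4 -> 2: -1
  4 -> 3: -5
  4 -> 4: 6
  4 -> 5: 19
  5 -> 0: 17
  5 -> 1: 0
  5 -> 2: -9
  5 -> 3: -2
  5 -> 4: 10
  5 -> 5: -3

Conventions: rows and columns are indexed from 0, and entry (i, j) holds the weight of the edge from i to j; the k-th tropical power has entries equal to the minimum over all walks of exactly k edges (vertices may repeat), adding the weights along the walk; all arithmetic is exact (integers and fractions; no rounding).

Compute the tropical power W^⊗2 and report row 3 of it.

W^⊗2:
  [5, -9, -18, -11, 1, -12]
  [-5, -8, -4, -7, -6, 1]
  [0, -11, -12, -5, -9, -12]
  [-6, -3, -4, -8, -1, -3]
  [-4, -8, 5, -7, -8, -12]
  [-12, -16, -12, -15, -5, -12]
Answer: row 3 of W^⊗2 = [-6, -3, -4, -8, -1, -3]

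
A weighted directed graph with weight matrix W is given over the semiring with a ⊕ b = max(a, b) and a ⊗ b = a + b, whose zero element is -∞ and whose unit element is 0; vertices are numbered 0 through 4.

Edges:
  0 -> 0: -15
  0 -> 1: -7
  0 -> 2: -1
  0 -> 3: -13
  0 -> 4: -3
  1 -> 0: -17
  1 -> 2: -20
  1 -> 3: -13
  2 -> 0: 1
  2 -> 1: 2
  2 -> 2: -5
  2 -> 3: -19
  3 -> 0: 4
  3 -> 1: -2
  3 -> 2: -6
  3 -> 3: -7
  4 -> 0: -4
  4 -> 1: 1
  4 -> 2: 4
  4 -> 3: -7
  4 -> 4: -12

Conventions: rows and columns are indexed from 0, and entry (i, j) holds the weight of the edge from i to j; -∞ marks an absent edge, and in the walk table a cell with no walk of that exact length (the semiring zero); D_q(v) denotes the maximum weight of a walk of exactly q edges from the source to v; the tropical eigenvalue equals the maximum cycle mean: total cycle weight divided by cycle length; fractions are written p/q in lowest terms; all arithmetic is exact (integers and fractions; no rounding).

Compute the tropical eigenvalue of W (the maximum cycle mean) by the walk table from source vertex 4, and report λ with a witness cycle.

q=0: [-∞, -∞, -∞, -∞, 0]
q=1: [-4, 1, 4, -7, -12]
q=2: [5, 6, -1, -12, -7]
q=3: [0, 1, 4, -7, 2]
q=4: [5, 6, 6, -5, -3]
q=5: [7, 8, 4, -7, 2]
Optimal cycle mean attained by: cycle 0->4->2->0, total (-3) + 4 + 1, length 3.
Answer: λ = 2/3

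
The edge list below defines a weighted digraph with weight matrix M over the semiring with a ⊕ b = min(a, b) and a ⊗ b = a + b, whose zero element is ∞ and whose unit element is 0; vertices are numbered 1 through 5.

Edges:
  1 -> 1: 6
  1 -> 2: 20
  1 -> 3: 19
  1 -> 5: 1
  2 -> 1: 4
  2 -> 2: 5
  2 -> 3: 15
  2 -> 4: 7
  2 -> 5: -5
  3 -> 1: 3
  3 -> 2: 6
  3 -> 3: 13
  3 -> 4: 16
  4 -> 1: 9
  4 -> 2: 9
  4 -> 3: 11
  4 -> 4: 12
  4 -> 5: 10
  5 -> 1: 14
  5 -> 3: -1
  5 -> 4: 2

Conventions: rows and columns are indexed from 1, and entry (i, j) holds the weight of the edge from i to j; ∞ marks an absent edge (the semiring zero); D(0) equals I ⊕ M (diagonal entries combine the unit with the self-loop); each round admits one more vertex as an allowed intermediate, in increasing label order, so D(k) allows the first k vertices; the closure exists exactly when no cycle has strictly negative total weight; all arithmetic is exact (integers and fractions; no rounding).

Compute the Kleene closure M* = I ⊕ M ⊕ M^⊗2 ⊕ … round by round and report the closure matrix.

D(0):
  [0, 20, 19, ∞, 1]
  [4, 0, 15, 7, -5]
  [3, 6, 0, 16, ∞]
  [9, 9, 11, 0, 10]
  [14, ∞, -1, 2, 0]
D(1):
  [0, 20, 19, ∞, 1]
  [4, 0, 15, 7, -5]
  [3, 6, 0, 16, 4]
  [9, 9, 11, 0, 10]
  [14, 34, -1, 2, 0]
D(2):
  [0, 20, 19, 27, 1]
  [4, 0, 15, 7, -5]
  [3, 6, 0, 13, 1]
  [9, 9, 11, 0, 4]
  [14, 34, -1, 2, 0]
D(3):
  [0, 20, 19, 27, 1]
  [4, 0, 15, 7, -5]
  [3, 6, 0, 13, 1]
  [9, 9, 11, 0, 4]
  [2, 5, -1, 2, 0]
D(4):
  [0, 20, 19, 27, 1]
  [4, 0, 15, 7, -5]
  [3, 6, 0, 13, 1]
  [9, 9, 11, 0, 4]
  [2, 5, -1, 2, 0]
D(5):
  [0, 6, 0, 3, 1]
  [-3, 0, -6, -3, -5]
  [3, 6, 0, 3, 1]
  [6, 9, 3, 0, 4]
  [2, 5, -1, 2, 0]
Answer: M* = [[0, 6, 0, 3, 1], [-3, 0, -6, -3, -5], [3, 6, 0, 3, 1], [6, 9, 3, 0, 4], [2, 5, -1, 2, 0]]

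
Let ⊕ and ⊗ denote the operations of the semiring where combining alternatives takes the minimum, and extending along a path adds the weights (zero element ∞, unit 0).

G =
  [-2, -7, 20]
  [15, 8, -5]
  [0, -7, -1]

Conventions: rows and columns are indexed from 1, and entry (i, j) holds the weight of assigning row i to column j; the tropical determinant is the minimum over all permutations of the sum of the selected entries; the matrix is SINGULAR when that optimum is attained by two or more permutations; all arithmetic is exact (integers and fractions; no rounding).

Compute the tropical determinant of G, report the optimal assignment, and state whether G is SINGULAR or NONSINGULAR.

σ = (1, 2, 3): (-2) + 8 + (-1) = 5
σ = (1, 3, 2): (-2) + (-5) + (-7) = -14
σ = (2, 1, 3): (-7) + 15 + (-1) = 7
σ = (2, 3, 1): (-7) + (-5) + 0 = -12
σ = (3, 1, 2): 20 + 15 + (-7) = 28
σ = (3, 2, 1): 20 + 8 + 0 = 28
Optimal value attained by: σ = (1, 3, 2).
Answer: det⊕(G) = -14; verdict: NONSINGULAR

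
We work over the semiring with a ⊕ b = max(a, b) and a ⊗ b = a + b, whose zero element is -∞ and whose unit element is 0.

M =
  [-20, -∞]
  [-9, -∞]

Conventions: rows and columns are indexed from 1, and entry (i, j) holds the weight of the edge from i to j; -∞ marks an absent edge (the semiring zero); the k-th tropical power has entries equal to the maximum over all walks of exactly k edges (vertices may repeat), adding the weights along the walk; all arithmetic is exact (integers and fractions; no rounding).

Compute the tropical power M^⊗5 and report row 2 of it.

M^⊗2:
  [-40, -∞]
  [-29, -∞]
M^⊗3:
  [-60, -∞]
  [-49, -∞]
M^⊗4:
  [-80, -∞]
  [-69, -∞]
M^⊗5:
  [-100, -∞]
  [-89, -∞]
Answer: row 2 of M^⊗5 = [-89, -∞]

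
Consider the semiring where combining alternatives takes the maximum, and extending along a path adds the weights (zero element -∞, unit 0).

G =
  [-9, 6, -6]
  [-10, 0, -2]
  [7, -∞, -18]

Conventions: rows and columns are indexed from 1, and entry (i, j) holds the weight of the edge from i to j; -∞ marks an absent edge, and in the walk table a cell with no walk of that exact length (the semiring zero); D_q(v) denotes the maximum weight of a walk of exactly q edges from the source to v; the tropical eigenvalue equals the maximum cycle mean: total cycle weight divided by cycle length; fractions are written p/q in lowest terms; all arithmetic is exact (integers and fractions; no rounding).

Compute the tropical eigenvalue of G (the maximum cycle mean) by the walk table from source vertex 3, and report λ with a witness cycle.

q=0: [-∞, -∞, 0]
q=1: [7, -∞, -18]
q=2: [-2, 13, 1]
q=3: [8, 13, 11]
Optimal cycle mean attained by: cycle 1->2->3->1, total 6 + (-2) + 7, length 3.
Answer: λ = 11/3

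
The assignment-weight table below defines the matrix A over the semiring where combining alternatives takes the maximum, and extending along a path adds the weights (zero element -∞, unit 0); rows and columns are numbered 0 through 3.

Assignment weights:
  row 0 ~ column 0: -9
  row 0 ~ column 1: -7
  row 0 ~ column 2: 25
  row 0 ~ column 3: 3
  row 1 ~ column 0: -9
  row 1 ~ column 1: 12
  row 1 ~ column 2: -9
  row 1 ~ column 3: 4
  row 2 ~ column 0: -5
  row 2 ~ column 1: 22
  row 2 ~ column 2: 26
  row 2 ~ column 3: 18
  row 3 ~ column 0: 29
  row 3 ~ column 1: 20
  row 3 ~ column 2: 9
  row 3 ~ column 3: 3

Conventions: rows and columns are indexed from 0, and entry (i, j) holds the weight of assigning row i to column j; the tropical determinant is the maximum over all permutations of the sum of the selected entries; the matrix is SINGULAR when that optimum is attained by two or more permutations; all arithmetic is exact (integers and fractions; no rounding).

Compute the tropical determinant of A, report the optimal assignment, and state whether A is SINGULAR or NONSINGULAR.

σ = (0, 1, 2, 3): (-9) + 12 + 26 + 3 = 32
σ = (0, 1, 3, 2): (-9) + 12 + 18 + 9 = 30
σ = (0, 2, 1, 3): (-9) + (-9) + 22 + 3 = 7
σ = (0, 2, 3, 1): (-9) + (-9) + 18 + 20 = 20
σ = (0, 3, 1, 2): (-9) + 4 + 22 + 9 = 26
σ = (0, 3, 2, 1): (-9) + 4 + 26 + 20 = 41
σ = (1, 0, 2, 3): (-7) + (-9) + 26 + 3 = 13
σ = (1, 0, 3, 2): (-7) + (-9) + 18 + 9 = 11
σ = (1, 2, 0, 3): (-7) + (-9) + (-5) + 3 = -18
σ = (1, 2, 3, 0): (-7) + (-9) + 18 + 29 = 31
σ = (1, 3, 0, 2): (-7) + 4 + (-5) + 9 = 1
σ = (1, 3, 2, 0): (-7) + 4 + 26 + 29 = 52
σ = (2, 0, 1, 3): 25 + (-9) + 22 + 3 = 41
σ = (2, 0, 3, 1): 25 + (-9) + 18 + 20 = 54
σ = (2, 1, 0, 3): 25 + 12 + (-5) + 3 = 35
σ = (2, 1, 3, 0): 25 + 12 + 18 + 29 = 84
σ = (2, 3, 0, 1): 25 + 4 + (-5) + 20 = 44
σ = (2, 3, 1, 0): 25 + 4 + 22 + 29 = 80
σ = (3, 0, 1, 2): 3 + (-9) + 22 + 9 = 25
σ = (3, 0, 2, 1): 3 + (-9) + 26 + 20 = 40
σ = (3, 1, 0, 2): 3 + 12 + (-5) + 9 = 19
σ = (3, 1, 2, 0): 3 + 12 + 26 + 29 = 70
σ = (3, 2, 0, 1): 3 + (-9) + (-5) + 20 = 9
σ = (3, 2, 1, 0): 3 + (-9) + 22 + 29 = 45
Optimal value attained by: σ = (2, 1, 3, 0).
Answer: det⊕(A) = 84; verdict: NONSINGULAR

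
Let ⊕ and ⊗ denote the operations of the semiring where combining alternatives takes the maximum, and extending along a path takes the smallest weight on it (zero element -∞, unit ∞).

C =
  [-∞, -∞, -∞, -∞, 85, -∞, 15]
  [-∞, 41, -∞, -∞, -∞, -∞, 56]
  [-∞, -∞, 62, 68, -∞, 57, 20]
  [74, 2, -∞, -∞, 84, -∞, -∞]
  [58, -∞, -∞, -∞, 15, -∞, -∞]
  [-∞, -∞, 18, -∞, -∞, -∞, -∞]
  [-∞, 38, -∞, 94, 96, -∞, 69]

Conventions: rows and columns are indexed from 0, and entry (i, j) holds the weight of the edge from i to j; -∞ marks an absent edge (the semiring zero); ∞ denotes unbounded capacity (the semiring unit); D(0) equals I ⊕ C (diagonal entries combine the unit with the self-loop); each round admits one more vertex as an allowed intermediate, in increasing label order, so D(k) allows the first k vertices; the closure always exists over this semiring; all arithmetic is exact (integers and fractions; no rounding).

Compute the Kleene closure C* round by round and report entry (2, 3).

D(0):
  [∞, -∞, -∞, -∞, 85, -∞, 15]
  [-∞, ∞, -∞, -∞, -∞, -∞, 56]
  [-∞, -∞, ∞, 68, -∞, 57, 20]
  [74, 2, -∞, ∞, 84, -∞, -∞]
  [58, -∞, -∞, -∞, ∞, -∞, -∞]
  [-∞, -∞, 18, -∞, -∞, ∞, -∞]
  [-∞, 38, -∞, 94, 96, -∞, ∞]
D(1):
  [∞, -∞, -∞, -∞, 85, -∞, 15]
  [-∞, ∞, -∞, -∞, -∞, -∞, 56]
  [-∞, -∞, ∞, 68, -∞, 57, 20]
  [74, 2, -∞, ∞, 84, -∞, 15]
  [58, -∞, -∞, -∞, ∞, -∞, 15]
  [-∞, -∞, 18, -∞, -∞, ∞, -∞]
  [-∞, 38, -∞, 94, 96, -∞, ∞]
D(2):
  [∞, -∞, -∞, -∞, 85, -∞, 15]
  [-∞, ∞, -∞, -∞, -∞, -∞, 56]
  [-∞, -∞, ∞, 68, -∞, 57, 20]
  [74, 2, -∞, ∞, 84, -∞, 15]
  [58, -∞, -∞, -∞, ∞, -∞, 15]
  [-∞, -∞, 18, -∞, -∞, ∞, -∞]
  [-∞, 38, -∞, 94, 96, -∞, ∞]
D(3):
  [∞, -∞, -∞, -∞, 85, -∞, 15]
  [-∞, ∞, -∞, -∞, -∞, -∞, 56]
  [-∞, -∞, ∞, 68, -∞, 57, 20]
  [74, 2, -∞, ∞, 84, -∞, 15]
  [58, -∞, -∞, -∞, ∞, -∞, 15]
  [-∞, -∞, 18, 18, -∞, ∞, 18]
  [-∞, 38, -∞, 94, 96, -∞, ∞]
D(4):
  [∞, -∞, -∞, -∞, 85, -∞, 15]
  [-∞, ∞, -∞, -∞, -∞, -∞, 56]
  [68, 2, ∞, 68, 68, 57, 20]
  [74, 2, -∞, ∞, 84, -∞, 15]
  [58, -∞, -∞, -∞, ∞, -∞, 15]
  [18, 2, 18, 18, 18, ∞, 18]
  [74, 38, -∞, 94, 96, -∞, ∞]
D(5):
  [∞, -∞, -∞, -∞, 85, -∞, 15]
  [-∞, ∞, -∞, -∞, -∞, -∞, 56]
  [68, 2, ∞, 68, 68, 57, 20]
  [74, 2, -∞, ∞, 84, -∞, 15]
  [58, -∞, -∞, -∞, ∞, -∞, 15]
  [18, 2, 18, 18, 18, ∞, 18]
  [74, 38, -∞, 94, 96, -∞, ∞]
D(6):
  [∞, -∞, -∞, -∞, 85, -∞, 15]
  [-∞, ∞, -∞, -∞, -∞, -∞, 56]
  [68, 2, ∞, 68, 68, 57, 20]
  [74, 2, -∞, ∞, 84, -∞, 15]
  [58, -∞, -∞, -∞, ∞, -∞, 15]
  [18, 2, 18, 18, 18, ∞, 18]
  [74, 38, -∞, 94, 96, -∞, ∞]
D(7):
  [∞, 15, -∞, 15, 85, -∞, 15]
  [56, ∞, -∞, 56, 56, -∞, 56]
  [68, 20, ∞, 68, 68, 57, 20]
  [74, 15, -∞, ∞, 84, -∞, 15]
  [58, 15, -∞, 15, ∞, -∞, 15]
  [18, 18, 18, 18, 18, ∞, 18]
  [74, 38, -∞, 94, 96, -∞, ∞]
Answer: C*[2][3] = 68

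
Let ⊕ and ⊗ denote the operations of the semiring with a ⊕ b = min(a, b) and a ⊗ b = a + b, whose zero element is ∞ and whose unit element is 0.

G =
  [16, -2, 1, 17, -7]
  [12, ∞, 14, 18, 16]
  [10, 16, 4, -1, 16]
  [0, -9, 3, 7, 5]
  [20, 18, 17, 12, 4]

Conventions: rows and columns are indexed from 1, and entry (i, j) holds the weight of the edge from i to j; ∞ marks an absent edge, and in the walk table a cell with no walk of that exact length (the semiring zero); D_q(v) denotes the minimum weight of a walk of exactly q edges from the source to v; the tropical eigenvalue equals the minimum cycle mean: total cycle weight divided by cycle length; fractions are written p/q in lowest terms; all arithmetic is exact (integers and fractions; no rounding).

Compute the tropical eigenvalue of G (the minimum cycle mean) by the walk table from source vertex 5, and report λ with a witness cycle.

q=0: [∞, ∞, ∞, ∞, 0]
q=1: [20, 18, 17, 12, 4]
q=2: [12, 3, 15, 16, 8]
q=3: [15, 7, 13, 14, 5]
q=4: [14, 5, 16, 12, 8]
q=5: [12, 3, 15, 15, 7]
Optimal cycle mean attained by: cycle 1->3->4->1, total 1 + (-1) + 0, length 3.
Answer: λ = 0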